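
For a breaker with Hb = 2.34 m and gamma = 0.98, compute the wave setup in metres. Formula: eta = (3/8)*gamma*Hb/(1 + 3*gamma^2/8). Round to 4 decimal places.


eta = (3/8) * gamma * Hb / (1 + 3*gamma^2/8)
Numerator = (3/8) * 0.98 * 2.34 = 0.859950
Denominator = 1 + 3*0.98^2/8 = 1 + 0.360150 = 1.360150
eta = 0.859950 / 1.360150
eta = 0.6322 m

0.6322


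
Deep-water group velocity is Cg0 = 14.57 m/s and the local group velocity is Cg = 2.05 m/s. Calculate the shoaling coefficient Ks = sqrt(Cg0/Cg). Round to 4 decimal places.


Ks = sqrt(Cg0 / Cg)
Ks = sqrt(14.57 / 2.05)
Ks = sqrt(7.1073)
Ks = 2.6660

2.6660


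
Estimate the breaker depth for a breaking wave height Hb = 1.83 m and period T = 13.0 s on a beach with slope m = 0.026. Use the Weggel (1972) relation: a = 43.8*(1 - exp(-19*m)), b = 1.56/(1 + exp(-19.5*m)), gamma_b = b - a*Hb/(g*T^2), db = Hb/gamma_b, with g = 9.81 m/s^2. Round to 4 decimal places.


a = 43.8 * (1 - exp(-19 * m))
exp(-19 * 0.026) = exp(-0.4940) = 0.610181
a = 43.8 * (1 - 0.610181) = 17.074082
b = 1.56 / (1 + exp(-19.5 * m))
exp(-19.5 * 0.026) = exp(-0.5070) = 0.602300
b = 1.56 / (1 + 0.602300) = 0.973601
Hb / (g * T^2) = 1.83 / (9.81 * 13.0^2) = 1.83 / 1657.8900 = 0.00110381
gamma_b = b - a * Hb/(g*T^2) = 0.973601 - 17.074082 * 0.00110381 = 0.954754
db = Hb / gamma_b = 1.83 / 0.954754
db = 1.9167 m

1.9167


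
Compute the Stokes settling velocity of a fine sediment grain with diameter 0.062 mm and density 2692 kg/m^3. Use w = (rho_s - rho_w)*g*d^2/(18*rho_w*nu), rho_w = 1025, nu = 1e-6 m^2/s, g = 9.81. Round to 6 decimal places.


w = (rho_s - rho_w) * g * d^2 / (18 * rho_w * nu)
d = 0.062 mm = 0.000062 m
rho_s - rho_w = 2692 - 1025 = 1667
Numerator = 1667 * 9.81 * (0.000062)^2 = 0.000062861970
Denominator = 18 * 1025 * 1e-6 = 0.018450
w = 0.003407 m/s

0.003407


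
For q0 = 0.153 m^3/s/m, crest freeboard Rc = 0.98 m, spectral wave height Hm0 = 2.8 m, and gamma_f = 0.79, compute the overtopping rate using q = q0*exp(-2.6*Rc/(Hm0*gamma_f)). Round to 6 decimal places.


q = q0 * exp(-2.6 * Rc / (Hm0 * gamma_f))
Exponent = -2.6 * 0.98 / (2.8 * 0.79)
= -2.6 * 0.98 / 2.2120
= -1.151899
exp(-1.151899) = 0.316036
q = 0.153 * 0.316036
q = 0.048354 m^3/s/m

0.048354


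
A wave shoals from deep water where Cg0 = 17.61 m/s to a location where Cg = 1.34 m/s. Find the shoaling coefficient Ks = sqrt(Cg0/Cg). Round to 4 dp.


Ks = sqrt(Cg0 / Cg)
Ks = sqrt(17.61 / 1.34)
Ks = sqrt(13.1418)
Ks = 3.6252

3.6252


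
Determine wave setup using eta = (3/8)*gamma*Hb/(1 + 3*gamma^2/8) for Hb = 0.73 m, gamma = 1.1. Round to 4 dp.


eta = (3/8) * gamma * Hb / (1 + 3*gamma^2/8)
Numerator = (3/8) * 1.1 * 0.73 = 0.301125
Denominator = 1 + 3*1.1^2/8 = 1 + 0.453750 = 1.453750
eta = 0.301125 / 1.453750
eta = 0.2071 m

0.2071


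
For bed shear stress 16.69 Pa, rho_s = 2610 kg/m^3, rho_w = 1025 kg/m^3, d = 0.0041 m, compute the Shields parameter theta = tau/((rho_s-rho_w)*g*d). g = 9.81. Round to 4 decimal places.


theta = tau / ((rho_s - rho_w) * g * d)
rho_s - rho_w = 2610 - 1025 = 1585
Denominator = 1585 * 9.81 * 0.0041 = 63.750285
theta = 16.69 / 63.750285
theta = 0.2618

0.2618


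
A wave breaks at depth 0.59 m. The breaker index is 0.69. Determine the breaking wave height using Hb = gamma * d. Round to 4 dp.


Hb = gamma * d
Hb = 0.69 * 0.59
Hb = 0.4071 m

0.4071


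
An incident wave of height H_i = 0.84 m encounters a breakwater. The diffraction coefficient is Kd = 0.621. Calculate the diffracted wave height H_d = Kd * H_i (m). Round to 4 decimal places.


H_d = Kd * H_i
H_d = 0.621 * 0.84
H_d = 0.5216 m

0.5216


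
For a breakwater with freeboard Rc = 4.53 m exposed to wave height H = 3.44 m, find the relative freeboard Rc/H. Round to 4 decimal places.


Relative freeboard = Rc / H
= 4.53 / 3.44
= 1.3169

1.3169


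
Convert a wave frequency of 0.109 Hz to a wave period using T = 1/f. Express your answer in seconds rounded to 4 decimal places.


T = 1 / f
T = 1 / 0.109
T = 9.1743 s

9.1743


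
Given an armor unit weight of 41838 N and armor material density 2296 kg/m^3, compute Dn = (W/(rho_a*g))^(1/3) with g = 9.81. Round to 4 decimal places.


V = W / (rho_a * g)
V = 41838 / (2296 * 9.81)
V = 41838 / 22523.76
V = 1.857505 m^3
Dn = V^(1/3) = 1.857505^(1/3)
Dn = 1.2293 m

1.2293


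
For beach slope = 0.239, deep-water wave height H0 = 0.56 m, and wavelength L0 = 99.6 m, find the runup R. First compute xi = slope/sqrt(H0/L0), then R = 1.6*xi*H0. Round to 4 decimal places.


xi = slope / sqrt(H0/L0)
H0/L0 = 0.56/99.6 = 0.005622
sqrt(0.005622) = 0.074983
xi = 0.239 / 0.074983 = 3.187378
R = 1.6 * xi * H0 = 1.6 * 3.187378 * 0.56
R = 2.8559 m

2.8559


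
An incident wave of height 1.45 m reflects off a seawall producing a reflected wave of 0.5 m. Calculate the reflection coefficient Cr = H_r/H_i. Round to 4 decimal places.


Cr = H_r / H_i
Cr = 0.5 / 1.45
Cr = 0.3448

0.3448


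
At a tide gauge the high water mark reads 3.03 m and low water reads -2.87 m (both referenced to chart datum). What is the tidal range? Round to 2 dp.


Tidal range = High water - Low water
Tidal range = 3.03 - (-2.87)
Tidal range = 5.90 m

5.90


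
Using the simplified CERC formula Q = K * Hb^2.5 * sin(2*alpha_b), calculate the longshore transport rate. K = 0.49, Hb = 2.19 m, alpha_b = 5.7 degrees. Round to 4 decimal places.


Q = K * Hb^2.5 * sin(2 * alpha_b)
Hb^2.5 = 2.19^2.5 = 7.097580
sin(2 * 5.7) = sin(11.4) = 0.197657
Q = 0.49 * 7.097580 * 0.197657
Q = 0.6874 m^3/s

0.6874


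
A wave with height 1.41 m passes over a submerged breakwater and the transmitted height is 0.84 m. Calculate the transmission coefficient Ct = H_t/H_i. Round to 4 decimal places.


Ct = H_t / H_i
Ct = 0.84 / 1.41
Ct = 0.5957

0.5957


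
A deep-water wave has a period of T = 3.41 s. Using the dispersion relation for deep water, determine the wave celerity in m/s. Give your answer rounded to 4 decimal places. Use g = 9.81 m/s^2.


We use the deep-water celerity formula:
C = g * T / (2 * pi)
C = 9.81 * 3.41 / (2 * 3.14159...)
C = 33.452100 / 6.283185
C = 5.3241 m/s

5.3241


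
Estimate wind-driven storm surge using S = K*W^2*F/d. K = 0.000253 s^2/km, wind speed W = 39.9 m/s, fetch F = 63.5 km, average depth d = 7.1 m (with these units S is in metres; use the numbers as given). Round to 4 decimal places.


S = K * W^2 * F / d
W^2 = 39.9^2 = 1592.01
S = 0.000253 * 1592.01 * 63.5 / 7.1
Numerator = 0.000253 * 1592.01 * 63.5 = 25.576437
S = 25.576437 / 7.1 = 3.6023 m

3.6023


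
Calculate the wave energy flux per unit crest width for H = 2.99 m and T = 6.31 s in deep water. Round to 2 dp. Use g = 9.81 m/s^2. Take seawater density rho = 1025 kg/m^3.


P = rho * g^2 * H^2 * T / (32 * pi)
P = 1025 * 9.81^2 * 2.99^2 * 6.31 / (32 * pi)
P = 1025 * 96.2361 * 8.9401 * 6.31 / 100.53096
P = 55352.06 W/m

55352.06


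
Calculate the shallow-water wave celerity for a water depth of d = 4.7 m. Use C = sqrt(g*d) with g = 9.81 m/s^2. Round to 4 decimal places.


Using the shallow-water approximation:
C = sqrt(g * d) = sqrt(9.81 * 4.7)
C = sqrt(46.1070)
C = 6.7902 m/s

6.7902


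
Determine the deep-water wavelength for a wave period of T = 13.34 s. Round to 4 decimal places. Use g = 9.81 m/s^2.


L0 = g * T^2 / (2 * pi)
L0 = 9.81 * 13.34^2 / (2 * pi)
L0 = 9.81 * 177.9556 / 6.28319
L0 = 1745.7444 / 6.28319
L0 = 277.8439 m

277.8439


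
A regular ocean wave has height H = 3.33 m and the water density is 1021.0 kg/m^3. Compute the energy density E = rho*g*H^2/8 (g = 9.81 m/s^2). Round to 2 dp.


E = (1/8) * rho * g * H^2
E = (1/8) * 1021.0 * 9.81 * 3.33^2
E = 0.125 * 1021.0 * 9.81 * 11.0889
E = 13883.32 J/m^2

13883.32


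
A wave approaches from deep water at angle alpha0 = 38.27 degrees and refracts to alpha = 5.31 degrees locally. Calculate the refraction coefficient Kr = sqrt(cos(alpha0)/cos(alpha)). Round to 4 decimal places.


Kr = sqrt(cos(alpha0) / cos(alpha))
cos(38.27) = 0.785101
cos(5.31) = 0.995709
Kr = sqrt(0.785101 / 0.995709)
Kr = sqrt(0.788485)
Kr = 0.8880

0.8880


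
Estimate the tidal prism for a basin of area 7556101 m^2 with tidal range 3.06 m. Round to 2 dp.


Tidal prism = Area * Tidal range
P = 7556101 * 3.06
P = 23121669.06 m^3

23121669.06


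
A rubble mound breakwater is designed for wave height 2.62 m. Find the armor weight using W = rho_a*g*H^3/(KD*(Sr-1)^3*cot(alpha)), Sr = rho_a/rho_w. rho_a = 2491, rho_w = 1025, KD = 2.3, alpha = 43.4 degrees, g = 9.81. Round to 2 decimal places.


Sr = rho_a / rho_w = 2491 / 1025 = 2.430244
(Sr - 1) = 1.430244
(Sr - 1)^3 = 2.925704
cot(43.4) = 1 / tan(43.4) = 1 / 0.945653 = 1.057470
Numerator = 2491 * 9.81 * 2.62^3 = 439487.5826
Denominator = 2.3 * 2.925704 * 1.057470 = 7.115843
W = 439487.5826 / 7.115843
W = 61761.84 N

61761.84


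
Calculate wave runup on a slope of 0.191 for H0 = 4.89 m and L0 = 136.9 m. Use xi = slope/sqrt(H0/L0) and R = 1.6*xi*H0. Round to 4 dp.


xi = slope / sqrt(H0/L0)
H0/L0 = 4.89/136.9 = 0.035720
sqrt(0.035720) = 0.188996
xi = 0.191 / 0.188996 = 1.010603
R = 1.6 * xi * H0 = 1.6 * 1.010603 * 4.89
R = 7.9070 m

7.9070


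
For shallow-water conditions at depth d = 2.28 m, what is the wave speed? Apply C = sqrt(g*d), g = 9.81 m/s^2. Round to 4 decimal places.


Using the shallow-water approximation:
C = sqrt(g * d) = sqrt(9.81 * 2.28)
C = sqrt(22.3668)
C = 4.7294 m/s

4.7294


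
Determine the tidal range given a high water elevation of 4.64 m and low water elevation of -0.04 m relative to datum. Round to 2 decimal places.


Tidal range = High water - Low water
Tidal range = 4.64 - (-0.04)
Tidal range = 4.68 m

4.68


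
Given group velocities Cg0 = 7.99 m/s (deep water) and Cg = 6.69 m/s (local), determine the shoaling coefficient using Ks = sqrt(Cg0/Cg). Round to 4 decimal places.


Ks = sqrt(Cg0 / Cg)
Ks = sqrt(7.99 / 6.69)
Ks = sqrt(1.1943)
Ks = 1.0928

1.0928


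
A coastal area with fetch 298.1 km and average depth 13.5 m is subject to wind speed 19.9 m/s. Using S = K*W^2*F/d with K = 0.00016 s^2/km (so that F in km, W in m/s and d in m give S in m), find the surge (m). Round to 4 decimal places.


S = K * W^2 * F / d
W^2 = 19.9^2 = 396.01
S = 0.00016 * 396.01 * 298.1 / 13.5
Numerator = 0.00016 * 396.01 * 298.1 = 18.888093
S = 18.888093 / 13.5 = 1.3991 m

1.3991


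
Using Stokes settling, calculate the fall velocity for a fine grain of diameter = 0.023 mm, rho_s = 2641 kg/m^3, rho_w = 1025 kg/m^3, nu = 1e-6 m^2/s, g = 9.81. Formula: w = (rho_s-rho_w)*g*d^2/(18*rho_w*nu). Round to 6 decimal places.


w = (rho_s - rho_w) * g * d^2 / (18 * rho_w * nu)
d = 0.023 mm = 0.000023 m
rho_s - rho_w = 2641 - 1025 = 1616
Numerator = 1616 * 9.81 * (0.000023)^2 = 0.000008386216
Denominator = 18 * 1025 * 1e-6 = 0.018450
w = 0.000455 m/s

0.000455


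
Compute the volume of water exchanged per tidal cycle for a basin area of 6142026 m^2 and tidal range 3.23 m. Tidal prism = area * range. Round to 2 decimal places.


Tidal prism = Area * Tidal range
P = 6142026 * 3.23
P = 19838743.98 m^3

19838743.98


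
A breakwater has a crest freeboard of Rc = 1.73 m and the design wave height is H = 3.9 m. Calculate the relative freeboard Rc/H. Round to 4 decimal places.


Relative freeboard = Rc / H
= 1.73 / 3.9
= 0.4436

0.4436


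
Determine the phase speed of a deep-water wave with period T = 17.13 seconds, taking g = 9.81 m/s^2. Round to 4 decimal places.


We use the deep-water celerity formula:
C = g * T / (2 * pi)
C = 9.81 * 17.13 / (2 * 3.14159...)
C = 168.045300 / 6.283185
C = 26.7452 m/s

26.7452


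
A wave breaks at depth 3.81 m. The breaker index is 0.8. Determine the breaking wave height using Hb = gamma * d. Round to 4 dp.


Hb = gamma * d
Hb = 0.8 * 3.81
Hb = 3.0480 m

3.0480


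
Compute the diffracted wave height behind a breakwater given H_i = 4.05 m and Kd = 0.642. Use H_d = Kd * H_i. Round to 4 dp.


H_d = Kd * H_i
H_d = 0.642 * 4.05
H_d = 2.6001 m

2.6001


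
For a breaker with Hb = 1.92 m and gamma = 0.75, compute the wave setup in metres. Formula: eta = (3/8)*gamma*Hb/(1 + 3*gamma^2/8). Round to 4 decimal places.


eta = (3/8) * gamma * Hb / (1 + 3*gamma^2/8)
Numerator = (3/8) * 0.75 * 1.92 = 0.540000
Denominator = 1 + 3*0.75^2/8 = 1 + 0.210938 = 1.210938
eta = 0.540000 / 1.210938
eta = 0.4459 m

0.4459


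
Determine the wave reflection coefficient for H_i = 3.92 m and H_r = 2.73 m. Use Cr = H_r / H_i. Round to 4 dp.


Cr = H_r / H_i
Cr = 2.73 / 3.92
Cr = 0.6964

0.6964


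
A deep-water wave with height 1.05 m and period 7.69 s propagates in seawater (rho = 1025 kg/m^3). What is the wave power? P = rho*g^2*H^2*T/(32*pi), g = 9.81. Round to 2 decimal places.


P = rho * g^2 * H^2 * T / (32 * pi)
P = 1025 * 9.81^2 * 1.05^2 * 7.69 / (32 * pi)
P = 1025 * 96.2361 * 1.1025 * 7.69 / 100.53096
P = 8318.92 W/m

8318.92


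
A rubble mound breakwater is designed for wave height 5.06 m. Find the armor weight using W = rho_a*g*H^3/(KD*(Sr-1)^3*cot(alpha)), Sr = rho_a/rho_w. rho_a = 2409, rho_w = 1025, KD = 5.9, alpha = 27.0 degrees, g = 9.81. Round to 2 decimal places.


Sr = rho_a / rho_w = 2409 / 1025 = 2.350244
(Sr - 1) = 1.350244
(Sr - 1)^3 = 2.461709
cot(27.0) = 1 / tan(27.0) = 1 / 0.509525 = 1.962611
Numerator = 2409 * 9.81 * 5.06^3 = 3061662.8032
Denominator = 5.9 * 2.461709 * 1.962611 = 28.505115
W = 3061662.8032 / 28.505115
W = 107407.49 N

107407.49


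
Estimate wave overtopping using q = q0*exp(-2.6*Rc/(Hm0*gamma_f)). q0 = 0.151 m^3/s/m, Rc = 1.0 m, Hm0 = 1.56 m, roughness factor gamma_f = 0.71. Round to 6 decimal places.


q = q0 * exp(-2.6 * Rc / (Hm0 * gamma_f))
Exponent = -2.6 * 1.0 / (1.56 * 0.71)
= -2.6 * 1.0 / 1.1076
= -2.347418
exp(-2.347418) = 0.095616
q = 0.151 * 0.095616
q = 0.014438 m^3/s/m

0.014438


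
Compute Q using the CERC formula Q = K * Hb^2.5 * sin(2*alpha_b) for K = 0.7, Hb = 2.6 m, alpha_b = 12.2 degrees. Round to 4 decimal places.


Q = K * Hb^2.5 * sin(2 * alpha_b)
Hb^2.5 = 2.6^2.5 = 10.900172
sin(2 * 12.2) = sin(24.4) = 0.413104
Q = 0.7 * 10.900172 * 0.413104
Q = 3.1520 m^3/s

3.1520


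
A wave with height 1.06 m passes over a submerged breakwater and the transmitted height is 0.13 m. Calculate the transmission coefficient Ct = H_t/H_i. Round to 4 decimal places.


Ct = H_t / H_i
Ct = 0.13 / 1.06
Ct = 0.1226

0.1226


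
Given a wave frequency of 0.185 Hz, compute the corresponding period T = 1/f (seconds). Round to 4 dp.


T = 1 / f
T = 1 / 0.185
T = 5.4054 s

5.4054


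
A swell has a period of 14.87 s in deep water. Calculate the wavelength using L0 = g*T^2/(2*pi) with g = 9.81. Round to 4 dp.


L0 = g * T^2 / (2 * pi)
L0 = 9.81 * 14.87^2 / (2 * pi)
L0 = 9.81 * 221.1169 / 6.28319
L0 = 2169.1568 / 6.28319
L0 = 345.2320 m

345.2320


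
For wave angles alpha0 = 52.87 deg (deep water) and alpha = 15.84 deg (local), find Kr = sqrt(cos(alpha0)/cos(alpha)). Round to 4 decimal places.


Kr = sqrt(cos(alpha0) / cos(alpha))
cos(52.87) = 0.603626
cos(15.84) = 0.962028
Kr = sqrt(0.603626 / 0.962028)
Kr = sqrt(0.627451)
Kr = 0.7921

0.7921


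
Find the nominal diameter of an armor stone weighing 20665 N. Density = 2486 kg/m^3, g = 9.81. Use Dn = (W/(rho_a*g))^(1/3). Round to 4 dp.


V = W / (rho_a * g)
V = 20665 / (2486 * 9.81)
V = 20665 / 24387.66
V = 0.847355 m^3
Dn = V^(1/3) = 0.847355^(1/3)
Dn = 0.9463 m

0.9463


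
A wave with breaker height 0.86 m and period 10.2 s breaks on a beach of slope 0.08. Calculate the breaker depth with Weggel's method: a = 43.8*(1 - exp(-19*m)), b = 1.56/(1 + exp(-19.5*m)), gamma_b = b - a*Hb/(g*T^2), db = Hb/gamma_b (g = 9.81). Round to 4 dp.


a = 43.8 * (1 - exp(-19 * m))
exp(-19 * 0.08) = exp(-1.5200) = 0.218712
a = 43.8 * (1 - 0.218712) = 34.220419
b = 1.56 / (1 + exp(-19.5 * m))
exp(-19.5 * 0.08) = exp(-1.5600) = 0.210136
b = 1.56 / (1 + 0.210136) = 1.289111
Hb / (g * T^2) = 0.86 / (9.81 * 10.2^2) = 0.86 / 1020.6324 = 0.00084261
gamma_b = b - a * Hb/(g*T^2) = 1.289111 - 34.220419 * 0.00084261 = 1.260277
db = Hb / gamma_b = 0.86 / 1.260277
db = 0.6824 m

0.6824


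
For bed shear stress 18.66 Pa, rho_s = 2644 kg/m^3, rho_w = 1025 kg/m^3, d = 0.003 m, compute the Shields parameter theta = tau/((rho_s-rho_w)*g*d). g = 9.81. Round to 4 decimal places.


theta = tau / ((rho_s - rho_w) * g * d)
rho_s - rho_w = 2644 - 1025 = 1619
Denominator = 1619 * 9.81 * 0.003 = 47.647170
theta = 18.66 / 47.647170
theta = 0.3916

0.3916


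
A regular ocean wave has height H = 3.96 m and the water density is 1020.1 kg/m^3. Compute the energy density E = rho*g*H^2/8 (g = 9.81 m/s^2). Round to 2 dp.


E = (1/8) * rho * g * H^2
E = (1/8) * 1020.1 * 9.81 * 3.96^2
E = 0.125 * 1020.1 * 9.81 * 15.6816
E = 19616.08 J/m^2

19616.08


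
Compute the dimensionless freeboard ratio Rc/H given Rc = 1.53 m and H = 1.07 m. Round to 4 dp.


Relative freeboard = Rc / H
= 1.53 / 1.07
= 1.4299

1.4299


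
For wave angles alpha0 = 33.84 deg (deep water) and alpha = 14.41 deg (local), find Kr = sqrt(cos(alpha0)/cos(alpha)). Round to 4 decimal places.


Kr = sqrt(cos(alpha0) / cos(alpha))
cos(33.84) = 0.830596
cos(14.41) = 0.968540
Kr = sqrt(0.830596 / 0.968540)
Kr = sqrt(0.857575)
Kr = 0.9261

0.9261


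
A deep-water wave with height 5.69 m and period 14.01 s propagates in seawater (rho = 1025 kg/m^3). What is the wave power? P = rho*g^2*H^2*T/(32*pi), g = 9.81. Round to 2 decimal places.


P = rho * g^2 * H^2 * T / (32 * pi)
P = 1025 * 9.81^2 * 5.69^2 * 14.01 / (32 * pi)
P = 1025 * 96.2361 * 32.3761 * 14.01 / 100.53096
P = 445066.29 W/m

445066.29


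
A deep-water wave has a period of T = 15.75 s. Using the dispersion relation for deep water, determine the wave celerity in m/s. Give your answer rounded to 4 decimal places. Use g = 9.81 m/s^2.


We use the deep-water celerity formula:
C = g * T / (2 * pi)
C = 9.81 * 15.75 / (2 * 3.14159...)
C = 154.507500 / 6.283185
C = 24.5906 m/s

24.5906


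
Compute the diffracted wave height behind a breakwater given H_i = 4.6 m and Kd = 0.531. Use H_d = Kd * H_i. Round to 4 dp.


H_d = Kd * H_i
H_d = 0.531 * 4.6
H_d = 2.4426 m

2.4426


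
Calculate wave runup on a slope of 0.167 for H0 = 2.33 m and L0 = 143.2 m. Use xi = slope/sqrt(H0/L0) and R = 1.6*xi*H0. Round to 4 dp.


xi = slope / sqrt(H0/L0)
H0/L0 = 2.33/143.2 = 0.016271
sqrt(0.016271) = 0.127558
xi = 0.167 / 0.127558 = 1.309212
R = 1.6 * xi * H0 = 1.6 * 1.309212 * 2.33
R = 4.8807 m

4.8807


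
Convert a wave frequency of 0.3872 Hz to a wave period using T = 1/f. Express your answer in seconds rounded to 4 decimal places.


T = 1 / f
T = 1 / 0.3872
T = 2.5826 s

2.5826


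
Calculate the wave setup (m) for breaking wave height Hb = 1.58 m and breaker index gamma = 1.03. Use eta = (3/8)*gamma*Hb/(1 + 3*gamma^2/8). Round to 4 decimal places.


eta = (3/8) * gamma * Hb / (1 + 3*gamma^2/8)
Numerator = (3/8) * 1.03 * 1.58 = 0.610275
Denominator = 1 + 3*1.03^2/8 = 1 + 0.397838 = 1.397838
eta = 0.610275 / 1.397838
eta = 0.4366 m

0.4366


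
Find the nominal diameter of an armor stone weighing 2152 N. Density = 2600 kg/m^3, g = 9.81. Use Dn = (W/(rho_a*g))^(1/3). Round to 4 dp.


V = W / (rho_a * g)
V = 2152 / (2600 * 9.81)
V = 2152 / 25506.00
V = 0.084372 m^3
Dn = V^(1/3) = 0.084372^(1/3)
Dn = 0.4386 m

0.4386


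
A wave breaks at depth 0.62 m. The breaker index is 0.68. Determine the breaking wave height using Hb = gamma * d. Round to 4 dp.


Hb = gamma * d
Hb = 0.68 * 0.62
Hb = 0.4216 m

0.4216


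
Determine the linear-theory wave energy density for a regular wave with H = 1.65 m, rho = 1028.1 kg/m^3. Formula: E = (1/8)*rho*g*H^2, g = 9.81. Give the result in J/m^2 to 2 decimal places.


E = (1/8) * rho * g * H^2
E = (1/8) * 1028.1 * 9.81 * 1.65^2
E = 0.125 * 1028.1 * 9.81 * 2.7225
E = 3432.28 J/m^2

3432.28


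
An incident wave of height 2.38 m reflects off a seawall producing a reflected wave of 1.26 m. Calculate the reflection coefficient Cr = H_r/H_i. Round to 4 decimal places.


Cr = H_r / H_i
Cr = 1.26 / 2.38
Cr = 0.5294

0.5294


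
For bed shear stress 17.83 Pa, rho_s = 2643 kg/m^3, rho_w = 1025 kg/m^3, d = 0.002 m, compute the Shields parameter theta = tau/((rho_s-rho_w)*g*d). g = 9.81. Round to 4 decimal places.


theta = tau / ((rho_s - rho_w) * g * d)
rho_s - rho_w = 2643 - 1025 = 1618
Denominator = 1618 * 9.81 * 0.002 = 31.745160
theta = 17.83 / 31.745160
theta = 0.5617

0.5617


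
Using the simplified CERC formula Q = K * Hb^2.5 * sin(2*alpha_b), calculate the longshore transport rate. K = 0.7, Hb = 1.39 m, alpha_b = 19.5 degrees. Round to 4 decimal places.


Q = K * Hb^2.5 * sin(2 * alpha_b)
Hb^2.5 = 1.39^2.5 = 2.277912
sin(2 * 19.5) = sin(39.0) = 0.629320
Q = 0.7 * 2.277912 * 0.629320
Q = 1.0035 m^3/s

1.0035


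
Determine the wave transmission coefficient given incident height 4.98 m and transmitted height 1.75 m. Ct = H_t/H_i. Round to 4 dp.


Ct = H_t / H_i
Ct = 1.75 / 4.98
Ct = 0.3514

0.3514


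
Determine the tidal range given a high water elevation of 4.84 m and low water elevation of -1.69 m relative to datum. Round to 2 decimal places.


Tidal range = High water - Low water
Tidal range = 4.84 - (-1.69)
Tidal range = 6.53 m

6.53


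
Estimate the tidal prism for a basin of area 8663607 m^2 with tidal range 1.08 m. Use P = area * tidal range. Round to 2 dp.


Tidal prism = Area * Tidal range
P = 8663607 * 1.08
P = 9356695.56 m^3

9356695.56


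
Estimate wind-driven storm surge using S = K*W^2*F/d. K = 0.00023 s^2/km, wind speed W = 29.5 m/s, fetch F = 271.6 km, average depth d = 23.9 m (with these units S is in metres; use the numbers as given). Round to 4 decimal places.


S = K * W^2 * F / d
W^2 = 29.5^2 = 870.25
S = 0.00023 * 870.25 * 271.6 / 23.9
Numerator = 0.00023 * 870.25 * 271.6 = 54.362777
S = 54.362777 / 23.9 = 2.2746 m

2.2746


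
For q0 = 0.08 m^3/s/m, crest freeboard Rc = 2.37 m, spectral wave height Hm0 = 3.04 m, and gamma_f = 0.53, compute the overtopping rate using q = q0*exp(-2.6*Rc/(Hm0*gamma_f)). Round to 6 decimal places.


q = q0 * exp(-2.6 * Rc / (Hm0 * gamma_f))
Exponent = -2.6 * 2.37 / (3.04 * 0.53)
= -2.6 * 2.37 / 1.6112
= -3.824479
exp(-3.824479) = 0.021830
q = 0.08 * 0.021830
q = 0.001746 m^3/s/m

0.001746


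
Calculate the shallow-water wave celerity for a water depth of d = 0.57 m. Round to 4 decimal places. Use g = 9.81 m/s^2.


Using the shallow-water approximation:
C = sqrt(g * d) = sqrt(9.81 * 0.57)
C = sqrt(5.5917)
C = 2.3647 m/s

2.3647


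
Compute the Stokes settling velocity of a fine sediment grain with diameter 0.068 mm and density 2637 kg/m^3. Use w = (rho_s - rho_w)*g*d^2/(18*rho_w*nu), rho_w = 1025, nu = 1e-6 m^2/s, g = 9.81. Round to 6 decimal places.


w = (rho_s - rho_w) * g * d^2 / (18 * rho_w * nu)
d = 0.068 mm = 0.000068 m
rho_s - rho_w = 2637 - 1025 = 1612
Numerator = 1612 * 9.81 * (0.000068)^2 = 0.000073122641
Denominator = 18 * 1025 * 1e-6 = 0.018450
w = 0.003963 m/s

0.003963


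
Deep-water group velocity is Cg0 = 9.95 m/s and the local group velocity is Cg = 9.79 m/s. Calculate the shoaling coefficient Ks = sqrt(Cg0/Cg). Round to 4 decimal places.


Ks = sqrt(Cg0 / Cg)
Ks = sqrt(9.95 / 9.79)
Ks = sqrt(1.0163)
Ks = 1.0081

1.0081


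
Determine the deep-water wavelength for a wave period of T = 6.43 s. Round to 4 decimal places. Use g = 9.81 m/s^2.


L0 = g * T^2 / (2 * pi)
L0 = 9.81 * 6.43^2 / (2 * pi)
L0 = 9.81 * 41.3449 / 6.28319
L0 = 405.5935 / 6.28319
L0 = 64.5522 m

64.5522


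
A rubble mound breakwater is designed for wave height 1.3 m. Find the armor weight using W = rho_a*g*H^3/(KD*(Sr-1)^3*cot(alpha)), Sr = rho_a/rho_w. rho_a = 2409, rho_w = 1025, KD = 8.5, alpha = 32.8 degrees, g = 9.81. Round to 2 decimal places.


Sr = rho_a / rho_w = 2409 / 1025 = 2.350244
(Sr - 1) = 1.350244
(Sr - 1)^3 = 2.461709
cot(32.8) = 1 / tan(32.8) = 1 / 0.644456 = 1.551696
Numerator = 2409 * 9.81 * 1.3^3 = 51920.1411
Denominator = 8.5 * 2.461709 * 1.551696 = 32.468507
W = 51920.1411 / 32.468507
W = 1599.09 N

1599.09


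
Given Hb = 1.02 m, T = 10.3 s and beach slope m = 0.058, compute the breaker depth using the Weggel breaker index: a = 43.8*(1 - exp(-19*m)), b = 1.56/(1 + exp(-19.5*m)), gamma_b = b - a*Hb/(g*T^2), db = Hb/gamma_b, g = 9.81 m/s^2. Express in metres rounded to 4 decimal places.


a = 43.8 * (1 - exp(-19 * m))
exp(-19 * 0.058) = exp(-1.1020) = 0.332206
a = 43.8 * (1 - 0.332206) = 29.249377
b = 1.56 / (1 + exp(-19.5 * m))
exp(-19.5 * 0.058) = exp(-1.1310) = 0.322710
b = 1.56 / (1 + 0.322710) = 1.179397
Hb / (g * T^2) = 1.02 / (9.81 * 10.3^2) = 1.02 / 1040.7429 = 0.00098007
gamma_b = b - a * Hb/(g*T^2) = 1.179397 - 29.249377 * 0.00098007 = 1.150730
db = Hb / gamma_b = 1.02 / 1.150730
db = 0.8864 m

0.8864


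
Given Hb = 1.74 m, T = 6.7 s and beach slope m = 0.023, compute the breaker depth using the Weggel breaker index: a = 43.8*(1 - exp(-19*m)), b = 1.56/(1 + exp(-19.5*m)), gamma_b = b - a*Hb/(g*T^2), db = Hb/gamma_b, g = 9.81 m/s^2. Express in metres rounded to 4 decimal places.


a = 43.8 * (1 - exp(-19 * m))
exp(-19 * 0.023) = exp(-0.4370) = 0.645971
a = 43.8 * (1 - 0.645971) = 15.506451
b = 1.56 / (1 + exp(-19.5 * m))
exp(-19.5 * 0.023) = exp(-0.4485) = 0.638585
b = 1.56 / (1 + 0.638585) = 0.952041
Hb / (g * T^2) = 1.74 / (9.81 * 6.7^2) = 1.74 / 440.3709 = 0.00395121
gamma_b = b - a * Hb/(g*T^2) = 0.952041 - 15.506451 * 0.00395121 = 0.890771
db = Hb / gamma_b = 1.74 / 0.890771
db = 1.9534 m

1.9534


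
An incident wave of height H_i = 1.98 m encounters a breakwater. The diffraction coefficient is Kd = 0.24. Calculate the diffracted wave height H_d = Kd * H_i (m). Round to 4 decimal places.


H_d = Kd * H_i
H_d = 0.24 * 1.98
H_d = 0.4752 m

0.4752


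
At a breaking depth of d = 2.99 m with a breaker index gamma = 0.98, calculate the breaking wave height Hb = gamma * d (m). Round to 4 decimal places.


Hb = gamma * d
Hb = 0.98 * 2.99
Hb = 2.9302 m

2.9302


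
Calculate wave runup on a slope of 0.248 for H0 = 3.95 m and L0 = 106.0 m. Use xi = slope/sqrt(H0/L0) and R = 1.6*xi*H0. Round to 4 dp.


xi = slope / sqrt(H0/L0)
H0/L0 = 3.95/106.0 = 0.037264
sqrt(0.037264) = 0.193039
xi = 0.248 / 0.193039 = 1.284713
R = 1.6 * xi * H0 = 1.6 * 1.284713 * 3.95
R = 8.1194 m

8.1194


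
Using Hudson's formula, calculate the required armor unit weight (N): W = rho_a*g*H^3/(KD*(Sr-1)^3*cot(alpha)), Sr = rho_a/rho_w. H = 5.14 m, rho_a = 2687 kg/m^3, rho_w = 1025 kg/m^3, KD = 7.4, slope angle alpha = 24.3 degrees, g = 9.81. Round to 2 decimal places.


Sr = rho_a / rho_w = 2687 / 1025 = 2.621463
(Sr - 1) = 1.621463
(Sr - 1)^3 = 4.263060
cot(24.3) = 1 / tan(24.3) = 1 / 0.451517 = 2.214754
Numerator = 2687 * 9.81 * 5.14^3 = 3579530.1996
Denominator = 7.4 * 4.263060 * 2.214754 = 69.868074
W = 3579530.1996 / 69.868074
W = 51232.70 N

51232.70


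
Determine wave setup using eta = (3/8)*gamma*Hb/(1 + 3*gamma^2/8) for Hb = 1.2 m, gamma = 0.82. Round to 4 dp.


eta = (3/8) * gamma * Hb / (1 + 3*gamma^2/8)
Numerator = (3/8) * 0.82 * 1.2 = 0.369000
Denominator = 1 + 3*0.82^2/8 = 1 + 0.252150 = 1.252150
eta = 0.369000 / 1.252150
eta = 0.2947 m

0.2947


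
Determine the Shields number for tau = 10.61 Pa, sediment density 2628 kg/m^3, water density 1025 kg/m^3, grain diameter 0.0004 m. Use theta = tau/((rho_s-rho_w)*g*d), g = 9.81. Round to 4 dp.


theta = tau / ((rho_s - rho_w) * g * d)
rho_s - rho_w = 2628 - 1025 = 1603
Denominator = 1603 * 9.81 * 0.0004 = 6.290172
theta = 10.61 / 6.290172
theta = 1.6868

1.6868


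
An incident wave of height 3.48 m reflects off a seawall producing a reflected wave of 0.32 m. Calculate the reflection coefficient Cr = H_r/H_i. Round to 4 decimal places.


Cr = H_r / H_i
Cr = 0.32 / 3.48
Cr = 0.0920

0.0920


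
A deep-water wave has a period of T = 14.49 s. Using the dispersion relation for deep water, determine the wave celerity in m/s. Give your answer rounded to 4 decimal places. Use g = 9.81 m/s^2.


We use the deep-water celerity formula:
C = g * T / (2 * pi)
C = 9.81 * 14.49 / (2 * 3.14159...)
C = 142.146900 / 6.283185
C = 22.6234 m/s

22.6234


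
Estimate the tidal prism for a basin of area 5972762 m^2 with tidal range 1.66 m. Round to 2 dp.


Tidal prism = Area * Tidal range
P = 5972762 * 1.66
P = 9914784.92 m^3

9914784.92


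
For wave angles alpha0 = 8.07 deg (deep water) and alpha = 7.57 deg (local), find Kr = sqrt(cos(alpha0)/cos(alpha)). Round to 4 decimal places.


Kr = sqrt(cos(alpha0) / cos(alpha))
cos(8.07) = 0.990097
cos(7.57) = 0.991285
Kr = sqrt(0.990097 / 0.991285)
Kr = sqrt(0.998802)
Kr = 0.9994

0.9994


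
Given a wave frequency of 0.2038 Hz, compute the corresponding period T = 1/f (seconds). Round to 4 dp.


T = 1 / f
T = 1 / 0.2038
T = 4.9068 s

4.9068


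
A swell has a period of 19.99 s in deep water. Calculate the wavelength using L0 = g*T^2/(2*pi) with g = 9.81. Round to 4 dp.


L0 = g * T^2 / (2 * pi)
L0 = 9.81 * 19.99^2 / (2 * pi)
L0 = 9.81 * 399.6001 / 6.28319
L0 = 3920.0770 / 6.28319
L0 = 623.8996 m

623.8996


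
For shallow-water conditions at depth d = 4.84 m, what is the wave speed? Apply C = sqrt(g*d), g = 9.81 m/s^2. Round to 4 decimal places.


Using the shallow-water approximation:
C = sqrt(g * d) = sqrt(9.81 * 4.84)
C = sqrt(47.4804)
C = 6.8906 m/s

6.8906


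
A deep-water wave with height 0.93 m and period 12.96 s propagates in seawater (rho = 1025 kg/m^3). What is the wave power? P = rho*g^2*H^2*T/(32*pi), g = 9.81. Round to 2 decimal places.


P = rho * g^2 * H^2 * T / (32 * pi)
P = 1025 * 9.81^2 * 0.93^2 * 12.96 / (32 * pi)
P = 1025 * 96.2361 * 0.8649 * 12.96 / 100.53096
P = 10998.49 W/m

10998.49


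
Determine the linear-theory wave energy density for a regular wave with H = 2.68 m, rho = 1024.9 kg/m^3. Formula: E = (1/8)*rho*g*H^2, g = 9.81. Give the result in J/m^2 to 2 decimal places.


E = (1/8) * rho * g * H^2
E = (1/8) * 1024.9 * 9.81 * 2.68^2
E = 0.125 * 1024.9 * 9.81 * 7.1824
E = 9026.72 J/m^2

9026.72


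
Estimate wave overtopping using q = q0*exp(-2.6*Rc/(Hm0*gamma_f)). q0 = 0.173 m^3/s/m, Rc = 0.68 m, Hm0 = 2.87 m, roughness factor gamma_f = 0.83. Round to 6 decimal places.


q = q0 * exp(-2.6 * Rc / (Hm0 * gamma_f))
Exponent = -2.6 * 0.68 / (2.87 * 0.83)
= -2.6 * 0.68 / 2.3821
= -0.742202
exp(-0.742202) = 0.476064
q = 0.173 * 0.476064
q = 0.082359 m^3/s/m

0.082359


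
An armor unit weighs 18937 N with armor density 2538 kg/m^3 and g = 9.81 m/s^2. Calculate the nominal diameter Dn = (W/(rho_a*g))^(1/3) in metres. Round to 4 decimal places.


V = W / (rho_a * g)
V = 18937 / (2538 * 9.81)
V = 18937 / 24897.78
V = 0.760590 m^3
Dn = V^(1/3) = 0.760590^(1/3)
Dn = 0.9128 m

0.9128


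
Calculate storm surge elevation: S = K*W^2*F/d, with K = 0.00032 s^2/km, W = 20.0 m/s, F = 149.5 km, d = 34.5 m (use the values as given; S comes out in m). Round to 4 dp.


S = K * W^2 * F / d
W^2 = 20.0^2 = 400.00
S = 0.00032 * 400.00 * 149.5 / 34.5
Numerator = 0.00032 * 400.00 * 149.5 = 19.136000
S = 19.136000 / 34.5 = 0.5547 m

0.5547


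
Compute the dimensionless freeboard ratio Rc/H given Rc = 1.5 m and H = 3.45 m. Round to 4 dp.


Relative freeboard = Rc / H
= 1.5 / 3.45
= 0.4348

0.4348


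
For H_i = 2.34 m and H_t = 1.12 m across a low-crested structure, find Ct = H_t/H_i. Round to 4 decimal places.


Ct = H_t / H_i
Ct = 1.12 / 2.34
Ct = 0.4786

0.4786


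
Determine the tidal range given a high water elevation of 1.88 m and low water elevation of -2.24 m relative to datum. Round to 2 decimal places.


Tidal range = High water - Low water
Tidal range = 1.88 - (-2.24)
Tidal range = 4.12 m

4.12


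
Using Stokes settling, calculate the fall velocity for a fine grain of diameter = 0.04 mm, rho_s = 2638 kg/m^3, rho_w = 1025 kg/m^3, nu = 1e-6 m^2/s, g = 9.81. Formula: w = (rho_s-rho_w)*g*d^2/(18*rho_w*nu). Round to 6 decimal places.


w = (rho_s - rho_w) * g * d^2 / (18 * rho_w * nu)
d = 0.04 mm = 0.000040 m
rho_s - rho_w = 2638 - 1025 = 1613
Numerator = 1613 * 9.81 * (0.000040)^2 = 0.000025317648
Denominator = 18 * 1025 * 1e-6 = 0.018450
w = 0.001372 m/s

0.001372


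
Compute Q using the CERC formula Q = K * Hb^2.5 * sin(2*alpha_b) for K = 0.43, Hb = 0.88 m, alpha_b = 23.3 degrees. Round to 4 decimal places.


Q = K * Hb^2.5 * sin(2 * alpha_b)
Hb^2.5 = 0.88^2.5 = 0.726452
sin(2 * 23.3) = sin(46.6) = 0.726575
Q = 0.43 * 0.726452 * 0.726575
Q = 0.2270 m^3/s

0.2270


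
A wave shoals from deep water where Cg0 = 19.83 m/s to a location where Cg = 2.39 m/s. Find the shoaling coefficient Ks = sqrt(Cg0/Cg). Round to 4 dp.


Ks = sqrt(Cg0 / Cg)
Ks = sqrt(19.83 / 2.39)
Ks = sqrt(8.2971)
Ks = 2.8805

2.8805


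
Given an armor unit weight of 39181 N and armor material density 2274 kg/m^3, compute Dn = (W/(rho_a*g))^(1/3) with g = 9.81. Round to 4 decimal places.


V = W / (rho_a * g)
V = 39181 / (2274 * 9.81)
V = 39181 / 22307.94
V = 1.756370 m^3
Dn = V^(1/3) = 1.756370^(1/3)
Dn = 1.2065 m

1.2065


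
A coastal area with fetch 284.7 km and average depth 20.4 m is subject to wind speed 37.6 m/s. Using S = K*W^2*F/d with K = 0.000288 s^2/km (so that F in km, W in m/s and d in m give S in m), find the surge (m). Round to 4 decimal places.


S = K * W^2 * F / d
W^2 = 37.6^2 = 1413.76
S = 0.000288 * 1413.76 * 284.7 / 20.4
Numerator = 0.000288 * 1413.76 * 284.7 = 115.919272
S = 115.919272 / 20.4 = 5.6823 m

5.6823


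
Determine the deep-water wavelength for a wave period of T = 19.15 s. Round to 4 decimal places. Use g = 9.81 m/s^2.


L0 = g * T^2 / (2 * pi)
L0 = 9.81 * 19.15^2 / (2 * pi)
L0 = 9.81 * 366.7225 / 6.28319
L0 = 3597.5477 / 6.28319
L0 = 572.5675 m

572.5675


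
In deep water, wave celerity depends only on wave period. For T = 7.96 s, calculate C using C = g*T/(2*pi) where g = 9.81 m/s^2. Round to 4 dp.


We use the deep-water celerity formula:
C = g * T / (2 * pi)
C = 9.81 * 7.96 / (2 * 3.14159...)
C = 78.087600 / 6.283185
C = 12.4280 m/s

12.4280


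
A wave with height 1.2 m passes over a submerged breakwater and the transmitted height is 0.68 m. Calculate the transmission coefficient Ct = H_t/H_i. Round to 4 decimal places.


Ct = H_t / H_i
Ct = 0.68 / 1.2
Ct = 0.5667

0.5667


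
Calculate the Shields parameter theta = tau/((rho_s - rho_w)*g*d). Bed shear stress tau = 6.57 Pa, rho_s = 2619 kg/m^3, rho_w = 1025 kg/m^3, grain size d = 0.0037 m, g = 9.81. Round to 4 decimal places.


theta = tau / ((rho_s - rho_w) * g * d)
rho_s - rho_w = 2619 - 1025 = 1594
Denominator = 1594 * 9.81 * 0.0037 = 57.857418
theta = 6.57 / 57.857418
theta = 0.1136

0.1136


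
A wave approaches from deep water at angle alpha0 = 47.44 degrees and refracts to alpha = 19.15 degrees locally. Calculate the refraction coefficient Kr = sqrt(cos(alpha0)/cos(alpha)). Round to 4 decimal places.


Kr = sqrt(cos(alpha0) / cos(alpha))
cos(47.44) = 0.676362
cos(19.15) = 0.944663
Kr = sqrt(0.676362 / 0.944663)
Kr = sqrt(0.715982)
Kr = 0.8462

0.8462


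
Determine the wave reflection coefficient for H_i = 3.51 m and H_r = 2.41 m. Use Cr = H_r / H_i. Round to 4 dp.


Cr = H_r / H_i
Cr = 2.41 / 3.51
Cr = 0.6866

0.6866


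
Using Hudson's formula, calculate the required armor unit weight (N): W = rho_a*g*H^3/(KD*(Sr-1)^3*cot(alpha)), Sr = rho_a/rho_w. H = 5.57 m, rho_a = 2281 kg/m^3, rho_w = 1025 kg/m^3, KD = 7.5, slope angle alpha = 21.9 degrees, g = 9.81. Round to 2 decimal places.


Sr = rho_a / rho_w = 2281 / 1025 = 2.225366
(Sr - 1) = 1.225366
(Sr - 1)^3 = 1.839913
cot(21.9) = 1 / tan(21.9) = 1 / 0.401997 = 2.487578
Numerator = 2281 * 9.81 * 5.57^3 = 3866872.7279
Denominator = 7.5 * 1.839913 * 2.487578 = 34.326958
W = 3866872.7279 / 34.326958
W = 112648.28 N

112648.28


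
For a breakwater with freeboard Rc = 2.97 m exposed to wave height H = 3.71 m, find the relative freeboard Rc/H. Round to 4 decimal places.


Relative freeboard = Rc / H
= 2.97 / 3.71
= 0.8005

0.8005


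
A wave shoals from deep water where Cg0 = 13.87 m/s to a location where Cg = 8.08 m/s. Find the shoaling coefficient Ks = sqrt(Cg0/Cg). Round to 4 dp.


Ks = sqrt(Cg0 / Cg)
Ks = sqrt(13.87 / 8.08)
Ks = sqrt(1.7166)
Ks = 1.3102

1.3102


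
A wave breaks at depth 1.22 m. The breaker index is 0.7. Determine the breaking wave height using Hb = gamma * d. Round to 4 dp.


Hb = gamma * d
Hb = 0.7 * 1.22
Hb = 0.8540 m

0.8540


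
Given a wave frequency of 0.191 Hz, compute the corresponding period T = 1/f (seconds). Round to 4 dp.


T = 1 / f
T = 1 / 0.191
T = 5.2356 s

5.2356


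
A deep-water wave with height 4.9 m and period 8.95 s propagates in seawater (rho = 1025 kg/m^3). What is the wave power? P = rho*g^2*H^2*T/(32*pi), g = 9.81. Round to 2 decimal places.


P = rho * g^2 * H^2 * T / (32 * pi)
P = 1025 * 9.81^2 * 4.9^2 * 8.95 / (32 * pi)
P = 1025 * 96.2361 * 24.0100 * 8.95 / 100.53096
P = 210851.76 W/m

210851.76


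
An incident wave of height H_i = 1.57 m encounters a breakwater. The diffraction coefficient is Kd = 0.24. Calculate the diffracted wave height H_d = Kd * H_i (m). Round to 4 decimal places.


H_d = Kd * H_i
H_d = 0.24 * 1.57
H_d = 0.3768 m

0.3768


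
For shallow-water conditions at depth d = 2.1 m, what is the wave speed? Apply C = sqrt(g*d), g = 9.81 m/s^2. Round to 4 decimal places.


Using the shallow-water approximation:
C = sqrt(g * d) = sqrt(9.81 * 2.1)
C = sqrt(20.6010)
C = 4.5388 m/s

4.5388


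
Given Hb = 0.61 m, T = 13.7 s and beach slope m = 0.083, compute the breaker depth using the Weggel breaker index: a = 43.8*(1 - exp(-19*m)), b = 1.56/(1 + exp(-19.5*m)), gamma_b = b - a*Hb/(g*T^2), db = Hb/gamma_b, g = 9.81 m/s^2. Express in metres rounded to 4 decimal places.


a = 43.8 * (1 - exp(-19 * m))
exp(-19 * 0.083) = exp(-1.5770) = 0.206594
a = 43.8 * (1 - 0.206594) = 34.751185
b = 1.56 / (1 + exp(-19.5 * m))
exp(-19.5 * 0.083) = exp(-1.6185) = 0.198196
b = 1.56 / (1 + 0.198196) = 1.301958
Hb / (g * T^2) = 0.61 / (9.81 * 13.7^2) = 0.61 / 1841.2389 = 0.00033130
gamma_b = b - a * Hb/(g*T^2) = 1.301958 - 34.751185 * 0.00033130 = 1.290445
db = Hb / gamma_b = 0.61 / 1.290445
db = 0.4727 m

0.4727


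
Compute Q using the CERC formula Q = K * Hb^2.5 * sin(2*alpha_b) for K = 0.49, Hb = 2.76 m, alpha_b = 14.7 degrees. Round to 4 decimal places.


Q = K * Hb^2.5 * sin(2 * alpha_b)
Hb^2.5 = 2.76^2.5 = 12.655308
sin(2 * 14.7) = sin(29.4) = 0.490904
Q = 0.49 * 12.655308 * 0.490904
Q = 3.0441 m^3/s

3.0441


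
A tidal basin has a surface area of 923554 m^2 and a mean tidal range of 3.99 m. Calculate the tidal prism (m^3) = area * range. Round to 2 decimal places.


Tidal prism = Area * Tidal range
P = 923554 * 3.99
P = 3684980.46 m^3

3684980.46


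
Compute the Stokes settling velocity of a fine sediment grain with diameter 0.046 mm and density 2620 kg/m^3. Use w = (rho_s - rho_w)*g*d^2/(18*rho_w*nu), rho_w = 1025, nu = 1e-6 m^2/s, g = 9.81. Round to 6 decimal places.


w = (rho_s - rho_w) * g * d^2 / (18 * rho_w * nu)
d = 0.046 mm = 0.000046 m
rho_s - rho_w = 2620 - 1025 = 1595
Numerator = 1595 * 9.81 * (0.000046)^2 = 0.000033108946
Denominator = 18 * 1025 * 1e-6 = 0.018450
w = 0.001795 m/s

0.001795


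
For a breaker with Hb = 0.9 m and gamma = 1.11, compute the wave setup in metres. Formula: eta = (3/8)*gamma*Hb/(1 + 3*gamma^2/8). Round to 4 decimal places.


eta = (3/8) * gamma * Hb / (1 + 3*gamma^2/8)
Numerator = (3/8) * 1.11 * 0.9 = 0.374625
Denominator = 1 + 3*1.11^2/8 = 1 + 0.462038 = 1.462038
eta = 0.374625 / 1.462038
eta = 0.2562 m

0.2562


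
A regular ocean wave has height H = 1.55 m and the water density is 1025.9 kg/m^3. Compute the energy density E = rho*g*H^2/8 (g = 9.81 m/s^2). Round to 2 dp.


E = (1/8) * rho * g * H^2
E = (1/8) * 1025.9 * 9.81 * 1.55^2
E = 0.125 * 1025.9 * 9.81 * 2.4025
E = 3022.37 J/m^2

3022.37


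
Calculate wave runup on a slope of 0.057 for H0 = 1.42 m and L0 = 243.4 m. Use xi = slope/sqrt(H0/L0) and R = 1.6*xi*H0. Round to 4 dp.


xi = slope / sqrt(H0/L0)
H0/L0 = 1.42/243.4 = 0.005834
sqrt(0.005834) = 0.076381
xi = 0.057 / 0.076381 = 0.746261
R = 1.6 * xi * H0 = 1.6 * 0.746261 * 1.42
R = 1.6955 m

1.6955
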